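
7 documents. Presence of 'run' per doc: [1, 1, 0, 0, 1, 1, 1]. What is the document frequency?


Checking each document for 'run':
Doc 1: present
Doc 2: present
Doc 3: absent
Doc 4: absent
Doc 5: present
Doc 6: present
Doc 7: present
df = sum of presences = 1 + 1 + 0 + 0 + 1 + 1 + 1 = 5

5


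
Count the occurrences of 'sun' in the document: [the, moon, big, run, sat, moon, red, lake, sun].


Document has 9 words
Scanning for 'sun':
Found at positions: [8]
Count = 1

1


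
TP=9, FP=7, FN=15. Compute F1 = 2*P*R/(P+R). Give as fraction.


F1 = 2 * P * R / (P + R)
P = TP/(TP+FP) = 9/16 = 9/16
R = TP/(TP+FN) = 9/24 = 3/8
2 * P * R = 2 * 9/16 * 3/8 = 27/64
P + R = 9/16 + 3/8 = 15/16
F1 = 27/64 / 15/16 = 9/20

9/20


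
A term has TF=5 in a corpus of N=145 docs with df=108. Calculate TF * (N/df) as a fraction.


TF * (N/df)
= 5 * (145/108)
= 5 * 145/108
= 725/108

725/108


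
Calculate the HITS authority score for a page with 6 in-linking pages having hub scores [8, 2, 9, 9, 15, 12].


Authority = sum of hub scores of in-linkers
In-link 1: hub score = 8
In-link 2: hub score = 2
In-link 3: hub score = 9
In-link 4: hub score = 9
In-link 5: hub score = 15
In-link 6: hub score = 12
Authority = 8 + 2 + 9 + 9 + 15 + 12 = 55

55


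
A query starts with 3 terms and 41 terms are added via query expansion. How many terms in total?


Original terms: 3
Expansion terms: 41
Total = 3 + 41 = 44

44


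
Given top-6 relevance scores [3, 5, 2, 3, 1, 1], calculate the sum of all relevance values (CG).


Cumulative Gain = sum of relevance scores
Position 1: rel=3, running sum=3
Position 2: rel=5, running sum=8
Position 3: rel=2, running sum=10
Position 4: rel=3, running sum=13
Position 5: rel=1, running sum=14
Position 6: rel=1, running sum=15
CG = 15

15


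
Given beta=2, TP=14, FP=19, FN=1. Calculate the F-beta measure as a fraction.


P = TP/(TP+FP) = 14/33 = 14/33
R = TP/(TP+FN) = 14/15 = 14/15
beta^2 = 2^2 = 4
(1 + beta^2) = 5
Numerator = (1+beta^2)*P*R = 196/99
Denominator = beta^2*P + R = 56/33 + 14/15 = 434/165
F_beta = 70/93

70/93


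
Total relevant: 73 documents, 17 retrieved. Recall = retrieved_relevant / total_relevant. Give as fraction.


Recall = retrieved_relevant / total_relevant
= 17 / 73
= 17 / (17 + 56)
= 17/73

17/73


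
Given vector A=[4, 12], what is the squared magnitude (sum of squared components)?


|A|^2 = sum of squared components
A[0]^2 = 4^2 = 16
A[1]^2 = 12^2 = 144
Sum = 16 + 144 = 160

160


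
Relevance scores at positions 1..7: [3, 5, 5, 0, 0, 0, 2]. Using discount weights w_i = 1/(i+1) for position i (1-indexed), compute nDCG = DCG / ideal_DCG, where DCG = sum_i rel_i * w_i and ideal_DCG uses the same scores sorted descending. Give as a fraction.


Position discount weights w_i = 1/(i+1) for i=1..7:
Weights = [1/2, 1/3, 1/4, 1/5, 1/6, 1/7, 1/8]
Actual relevance: [3, 5, 5, 0, 0, 0, 2]
DCG = 3/2 + 5/3 + 5/4 + 0/5 + 0/6 + 0/7 + 2/8 = 14/3
Ideal relevance (sorted desc): [5, 5, 3, 2, 0, 0, 0]
Ideal DCG = 5/2 + 5/3 + 3/4 + 2/5 + 0/6 + 0/7 + 0/8 = 319/60
nDCG = DCG / ideal_DCG = 14/3 / 319/60 = 280/319

280/319


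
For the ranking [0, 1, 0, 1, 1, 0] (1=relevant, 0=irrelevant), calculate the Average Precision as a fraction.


Computing P@k for each relevant position:
Position 1: not relevant
Position 2: relevant, P@2 = 1/2 = 1/2
Position 3: not relevant
Position 4: relevant, P@4 = 2/4 = 1/2
Position 5: relevant, P@5 = 3/5 = 3/5
Position 6: not relevant
Sum of P@k = 1/2 + 1/2 + 3/5 = 8/5
AP = 8/5 / 3 = 8/15

8/15


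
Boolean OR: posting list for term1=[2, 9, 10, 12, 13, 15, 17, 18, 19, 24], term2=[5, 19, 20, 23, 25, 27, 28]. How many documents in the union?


Boolean OR: find union of posting lists
term1 docs: [2, 9, 10, 12, 13, 15, 17, 18, 19, 24]
term2 docs: [5, 19, 20, 23, 25, 27, 28]
Union: [2, 5, 9, 10, 12, 13, 15, 17, 18, 19, 20, 23, 24, 25, 27, 28]
|union| = 16

16


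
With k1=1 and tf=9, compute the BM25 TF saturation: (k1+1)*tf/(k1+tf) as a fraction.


BM25 TF component = (k1+1)*tf / (k1+tf)
k1 = 1, tf = 9
Numerator = (1+1)*9 = 18
Denominator = 1 + 9 = 10
= 18/10 = 9/5

9/5


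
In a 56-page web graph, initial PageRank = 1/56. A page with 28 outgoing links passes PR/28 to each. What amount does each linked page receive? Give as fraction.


Initial PR = 1/56 = 1/56
Outlinks = 28
Contribution per link = PR / outlinks
= 1/56 / 28
= 1/1568

1/1568


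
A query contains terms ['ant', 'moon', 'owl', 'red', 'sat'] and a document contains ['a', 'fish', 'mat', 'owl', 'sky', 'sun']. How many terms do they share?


Query terms: ['ant', 'moon', 'owl', 'red', 'sat']
Document terms: ['a', 'fish', 'mat', 'owl', 'sky', 'sun']
Common terms: ['owl']
Overlap count = 1

1


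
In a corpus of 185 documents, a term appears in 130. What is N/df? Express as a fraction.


IDF ratio = N / df
= 185 / 130
= 37/26

37/26


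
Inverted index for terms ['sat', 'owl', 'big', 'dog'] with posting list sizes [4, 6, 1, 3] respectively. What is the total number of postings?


Summing posting list sizes:
'sat': 4 postings
'owl': 6 postings
'big': 1 postings
'dog': 3 postings
Total = 4 + 6 + 1 + 3 = 14

14


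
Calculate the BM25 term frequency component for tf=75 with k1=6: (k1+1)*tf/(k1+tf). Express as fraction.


BM25 TF component = (k1+1)*tf / (k1+tf)
k1 = 6, tf = 75
Numerator = (6+1)*75 = 525
Denominator = 6 + 75 = 81
= 525/81 = 175/27

175/27


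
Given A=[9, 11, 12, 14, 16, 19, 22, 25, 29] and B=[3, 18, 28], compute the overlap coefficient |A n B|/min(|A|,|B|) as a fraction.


A intersect B = []
|A intersect B| = 0
min(|A|, |B|) = min(9, 3) = 3
Overlap = 0 / 3 = 0

0


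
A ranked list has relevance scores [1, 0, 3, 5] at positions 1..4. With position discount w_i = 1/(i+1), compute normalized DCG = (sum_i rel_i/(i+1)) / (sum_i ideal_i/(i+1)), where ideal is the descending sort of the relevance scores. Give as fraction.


Position discount weights w_i = 1/(i+1) for i=1..4:
Weights = [1/2, 1/3, 1/4, 1/5]
Actual relevance: [1, 0, 3, 5]
DCG = 1/2 + 0/3 + 3/4 + 5/5 = 9/4
Ideal relevance (sorted desc): [5, 3, 1, 0]
Ideal DCG = 5/2 + 3/3 + 1/4 + 0/5 = 15/4
nDCG = DCG / ideal_DCG = 9/4 / 15/4 = 3/5

3/5


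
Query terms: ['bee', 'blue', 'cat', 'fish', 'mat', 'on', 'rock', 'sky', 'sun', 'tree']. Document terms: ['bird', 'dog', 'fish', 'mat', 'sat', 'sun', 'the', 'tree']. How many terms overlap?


Query terms: ['bee', 'blue', 'cat', 'fish', 'mat', 'on', 'rock', 'sky', 'sun', 'tree']
Document terms: ['bird', 'dog', 'fish', 'mat', 'sat', 'sun', 'the', 'tree']
Common terms: ['fish', 'mat', 'sun', 'tree']
Overlap count = 4

4


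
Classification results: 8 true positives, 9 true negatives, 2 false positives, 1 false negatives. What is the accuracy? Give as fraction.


Accuracy = (TP + TN) / (TP + TN + FP + FN)
TP + TN = 8 + 9 = 17
Total = 8 + 9 + 2 + 1 = 20
Accuracy = 17 / 20 = 17/20

17/20


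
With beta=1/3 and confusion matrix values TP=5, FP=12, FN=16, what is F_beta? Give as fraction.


P = TP/(TP+FP) = 5/17 = 5/17
R = TP/(TP+FN) = 5/21 = 5/21
beta^2 = 1/3^2 = 1/9
(1 + beta^2) = 10/9
Numerator = (1+beta^2)*P*R = 250/3213
Denominator = beta^2*P + R = 5/153 + 5/21 = 290/1071
F_beta = 25/87

25/87


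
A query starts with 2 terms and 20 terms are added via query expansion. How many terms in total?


Original terms: 2
Expansion terms: 20
Total = 2 + 20 = 22

22


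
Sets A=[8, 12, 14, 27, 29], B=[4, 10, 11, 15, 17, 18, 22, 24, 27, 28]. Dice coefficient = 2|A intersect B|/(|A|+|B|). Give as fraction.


A intersect B = [27]
|A intersect B| = 1
|A| = 5, |B| = 10
Dice = 2*1 / (5+10)
= 2 / 15 = 2/15

2/15


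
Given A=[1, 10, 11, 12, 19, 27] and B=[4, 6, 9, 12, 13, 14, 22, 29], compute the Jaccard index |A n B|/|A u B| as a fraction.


A intersect B = [12]
|A intersect B| = 1
A union B = [1, 4, 6, 9, 10, 11, 12, 13, 14, 19, 22, 27, 29]
|A union B| = 13
Jaccard = 1/13 = 1/13

1/13


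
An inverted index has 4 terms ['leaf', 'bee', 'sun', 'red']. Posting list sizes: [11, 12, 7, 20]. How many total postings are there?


Summing posting list sizes:
'leaf': 11 postings
'bee': 12 postings
'sun': 7 postings
'red': 20 postings
Total = 11 + 12 + 7 + 20 = 50

50


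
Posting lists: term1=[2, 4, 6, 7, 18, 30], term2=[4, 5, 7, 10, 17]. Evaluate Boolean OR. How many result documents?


Boolean OR: find union of posting lists
term1 docs: [2, 4, 6, 7, 18, 30]
term2 docs: [4, 5, 7, 10, 17]
Union: [2, 4, 5, 6, 7, 10, 17, 18, 30]
|union| = 9

9


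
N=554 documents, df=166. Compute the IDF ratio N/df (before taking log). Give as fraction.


IDF ratio = N / df
= 554 / 166
= 277/83

277/83


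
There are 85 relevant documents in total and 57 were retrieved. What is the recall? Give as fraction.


Recall = retrieved_relevant / total_relevant
= 57 / 85
= 57 / (57 + 28)
= 57/85

57/85


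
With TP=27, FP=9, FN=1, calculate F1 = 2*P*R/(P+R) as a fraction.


F1 = 2 * P * R / (P + R)
P = TP/(TP+FP) = 27/36 = 3/4
R = TP/(TP+FN) = 27/28 = 27/28
2 * P * R = 2 * 3/4 * 27/28 = 81/56
P + R = 3/4 + 27/28 = 12/7
F1 = 81/56 / 12/7 = 27/32

27/32


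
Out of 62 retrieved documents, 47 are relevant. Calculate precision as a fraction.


Precision = relevant_retrieved / total_retrieved
= 47 / 62
= 47 / (47 + 15)
= 47/62

47/62


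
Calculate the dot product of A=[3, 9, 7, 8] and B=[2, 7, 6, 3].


Dot product = sum of element-wise products
A[0]*B[0] = 3*2 = 6
A[1]*B[1] = 9*7 = 63
A[2]*B[2] = 7*6 = 42
A[3]*B[3] = 8*3 = 24
Sum = 6 + 63 + 42 + 24 = 135

135


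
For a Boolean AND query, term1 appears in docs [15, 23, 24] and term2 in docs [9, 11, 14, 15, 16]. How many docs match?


Boolean AND: find intersection of posting lists
term1 docs: [15, 23, 24]
term2 docs: [9, 11, 14, 15, 16]
Intersection: [15]
|intersection| = 1

1


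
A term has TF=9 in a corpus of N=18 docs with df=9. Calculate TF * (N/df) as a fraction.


TF * (N/df)
= 9 * (18/9)
= 9 * 2
= 18

18


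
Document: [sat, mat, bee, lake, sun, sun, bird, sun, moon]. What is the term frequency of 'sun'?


Document has 9 words
Scanning for 'sun':
Found at positions: [4, 5, 7]
Count = 3

3


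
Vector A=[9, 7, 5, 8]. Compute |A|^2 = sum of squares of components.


|A|^2 = sum of squared components
A[0]^2 = 9^2 = 81
A[1]^2 = 7^2 = 49
A[2]^2 = 5^2 = 25
A[3]^2 = 8^2 = 64
Sum = 81 + 49 + 25 + 64 = 219

219


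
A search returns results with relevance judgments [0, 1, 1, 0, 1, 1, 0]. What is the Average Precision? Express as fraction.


Computing P@k for each relevant position:
Position 1: not relevant
Position 2: relevant, P@2 = 1/2 = 1/2
Position 3: relevant, P@3 = 2/3 = 2/3
Position 4: not relevant
Position 5: relevant, P@5 = 3/5 = 3/5
Position 6: relevant, P@6 = 4/6 = 2/3
Position 7: not relevant
Sum of P@k = 1/2 + 2/3 + 3/5 + 2/3 = 73/30
AP = 73/30 / 4 = 73/120

73/120


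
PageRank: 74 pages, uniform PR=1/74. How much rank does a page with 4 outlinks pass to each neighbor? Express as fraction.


Initial PR = 1/74 = 1/74
Outlinks = 4
Contribution per link = PR / outlinks
= 1/74 / 4
= 1/296

1/296


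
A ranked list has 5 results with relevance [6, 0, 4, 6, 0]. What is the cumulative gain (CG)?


Cumulative Gain = sum of relevance scores
Position 1: rel=6, running sum=6
Position 2: rel=0, running sum=6
Position 3: rel=4, running sum=10
Position 4: rel=6, running sum=16
Position 5: rel=0, running sum=16
CG = 16

16


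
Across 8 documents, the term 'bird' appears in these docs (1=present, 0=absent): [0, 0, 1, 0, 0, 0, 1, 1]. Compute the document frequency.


Checking each document for 'bird':
Doc 1: absent
Doc 2: absent
Doc 3: present
Doc 4: absent
Doc 5: absent
Doc 6: absent
Doc 7: present
Doc 8: present
df = sum of presences = 0 + 0 + 1 + 0 + 0 + 0 + 1 + 1 = 3

3


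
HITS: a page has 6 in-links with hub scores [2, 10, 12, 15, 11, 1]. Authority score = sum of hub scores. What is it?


Authority = sum of hub scores of in-linkers
In-link 1: hub score = 2
In-link 2: hub score = 10
In-link 3: hub score = 12
In-link 4: hub score = 15
In-link 5: hub score = 11
In-link 6: hub score = 1
Authority = 2 + 10 + 12 + 15 + 11 + 1 = 51

51


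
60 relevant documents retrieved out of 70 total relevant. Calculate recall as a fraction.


Recall = retrieved_relevant / total_relevant
= 60 / 70
= 60 / (60 + 10)
= 6/7

6/7


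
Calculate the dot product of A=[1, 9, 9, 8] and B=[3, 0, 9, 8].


Dot product = sum of element-wise products
A[0]*B[0] = 1*3 = 3
A[1]*B[1] = 9*0 = 0
A[2]*B[2] = 9*9 = 81
A[3]*B[3] = 8*8 = 64
Sum = 3 + 0 + 81 + 64 = 148

148


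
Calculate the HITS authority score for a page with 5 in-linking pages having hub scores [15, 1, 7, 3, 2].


Authority = sum of hub scores of in-linkers
In-link 1: hub score = 15
In-link 2: hub score = 1
In-link 3: hub score = 7
In-link 4: hub score = 3
In-link 5: hub score = 2
Authority = 15 + 1 + 7 + 3 + 2 = 28

28


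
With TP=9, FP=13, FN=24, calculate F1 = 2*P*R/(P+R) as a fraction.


F1 = 2 * P * R / (P + R)
P = TP/(TP+FP) = 9/22 = 9/22
R = TP/(TP+FN) = 9/33 = 3/11
2 * P * R = 2 * 9/22 * 3/11 = 27/121
P + R = 9/22 + 3/11 = 15/22
F1 = 27/121 / 15/22 = 18/55

18/55


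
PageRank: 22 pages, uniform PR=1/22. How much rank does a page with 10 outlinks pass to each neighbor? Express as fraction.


Initial PR = 1/22 = 1/22
Outlinks = 10
Contribution per link = PR / outlinks
= 1/22 / 10
= 1/220

1/220


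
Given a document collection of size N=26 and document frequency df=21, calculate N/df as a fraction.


IDF ratio = N / df
= 26 / 21
= 26/21

26/21


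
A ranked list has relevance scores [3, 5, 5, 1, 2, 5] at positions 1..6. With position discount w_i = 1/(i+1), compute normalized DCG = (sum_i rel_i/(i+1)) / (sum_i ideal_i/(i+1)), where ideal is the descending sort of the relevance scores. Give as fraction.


Position discount weights w_i = 1/(i+1) for i=1..6:
Weights = [1/2, 1/3, 1/4, 1/5, 1/6, 1/7]
Actual relevance: [3, 5, 5, 1, 2, 5]
DCG = 3/2 + 5/3 + 5/4 + 1/5 + 2/6 + 5/7 = 793/140
Ideal relevance (sorted desc): [5, 5, 5, 3, 2, 1]
Ideal DCG = 5/2 + 5/3 + 5/4 + 3/5 + 2/6 + 1/7 = 909/140
nDCG = DCG / ideal_DCG = 793/140 / 909/140 = 793/909

793/909


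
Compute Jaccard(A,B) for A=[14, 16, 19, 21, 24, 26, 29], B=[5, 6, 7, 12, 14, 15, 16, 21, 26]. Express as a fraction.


A intersect B = [14, 16, 21, 26]
|A intersect B| = 4
A union B = [5, 6, 7, 12, 14, 15, 16, 19, 21, 24, 26, 29]
|A union B| = 12
Jaccard = 4/12 = 1/3

1/3


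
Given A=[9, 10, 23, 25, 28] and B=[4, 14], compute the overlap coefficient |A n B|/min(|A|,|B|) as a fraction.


A intersect B = []
|A intersect B| = 0
min(|A|, |B|) = min(5, 2) = 2
Overlap = 0 / 2 = 0

0


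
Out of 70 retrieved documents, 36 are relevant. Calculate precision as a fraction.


Precision = relevant_retrieved / total_retrieved
= 36 / 70
= 36 / (36 + 34)
= 18/35

18/35


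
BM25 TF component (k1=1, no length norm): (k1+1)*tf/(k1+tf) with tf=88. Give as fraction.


BM25 TF component = (k1+1)*tf / (k1+tf)
k1 = 1, tf = 88
Numerator = (1+1)*88 = 176
Denominator = 1 + 88 = 89
= 176/89 = 176/89

176/89


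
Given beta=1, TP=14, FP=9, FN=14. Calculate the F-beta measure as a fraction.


P = TP/(TP+FP) = 14/23 = 14/23
R = TP/(TP+FN) = 14/28 = 1/2
beta^2 = 1^2 = 1
(1 + beta^2) = 2
Numerator = (1+beta^2)*P*R = 14/23
Denominator = beta^2*P + R = 14/23 + 1/2 = 51/46
F_beta = 28/51

28/51


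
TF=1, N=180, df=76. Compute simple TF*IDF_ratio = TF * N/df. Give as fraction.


TF * (N/df)
= 1 * (180/76)
= 1 * 45/19
= 45/19

45/19


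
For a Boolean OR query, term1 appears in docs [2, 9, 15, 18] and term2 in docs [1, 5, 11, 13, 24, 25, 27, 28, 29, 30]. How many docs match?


Boolean OR: find union of posting lists
term1 docs: [2, 9, 15, 18]
term2 docs: [1, 5, 11, 13, 24, 25, 27, 28, 29, 30]
Union: [1, 2, 5, 9, 11, 13, 15, 18, 24, 25, 27, 28, 29, 30]
|union| = 14

14


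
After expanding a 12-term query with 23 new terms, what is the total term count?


Original terms: 12
Expansion terms: 23
Total = 12 + 23 = 35

35


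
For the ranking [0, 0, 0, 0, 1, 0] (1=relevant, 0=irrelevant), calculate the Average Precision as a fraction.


Computing P@k for each relevant position:
Position 1: not relevant
Position 2: not relevant
Position 3: not relevant
Position 4: not relevant
Position 5: relevant, P@5 = 1/5 = 1/5
Position 6: not relevant
Sum of P@k = 1/5 = 1/5
AP = 1/5 / 1 = 1/5

1/5


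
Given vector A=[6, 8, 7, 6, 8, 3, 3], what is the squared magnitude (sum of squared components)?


|A|^2 = sum of squared components
A[0]^2 = 6^2 = 36
A[1]^2 = 8^2 = 64
A[2]^2 = 7^2 = 49
A[3]^2 = 6^2 = 36
A[4]^2 = 8^2 = 64
A[5]^2 = 3^2 = 9
A[6]^2 = 3^2 = 9
Sum = 36 + 64 + 49 + 36 + 64 + 9 + 9 = 267

267


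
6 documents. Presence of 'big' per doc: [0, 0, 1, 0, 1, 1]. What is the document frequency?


Checking each document for 'big':
Doc 1: absent
Doc 2: absent
Doc 3: present
Doc 4: absent
Doc 5: present
Doc 6: present
df = sum of presences = 0 + 0 + 1 + 0 + 1 + 1 = 3

3


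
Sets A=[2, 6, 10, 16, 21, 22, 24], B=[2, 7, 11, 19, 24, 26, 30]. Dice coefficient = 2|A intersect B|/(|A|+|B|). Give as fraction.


A intersect B = [2, 24]
|A intersect B| = 2
|A| = 7, |B| = 7
Dice = 2*2 / (7+7)
= 4 / 14 = 2/7

2/7


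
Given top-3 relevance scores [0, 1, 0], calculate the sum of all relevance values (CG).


Cumulative Gain = sum of relevance scores
Position 1: rel=0, running sum=0
Position 2: rel=1, running sum=1
Position 3: rel=0, running sum=1
CG = 1

1


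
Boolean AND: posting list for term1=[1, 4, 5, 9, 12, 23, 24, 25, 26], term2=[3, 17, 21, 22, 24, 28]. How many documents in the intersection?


Boolean AND: find intersection of posting lists
term1 docs: [1, 4, 5, 9, 12, 23, 24, 25, 26]
term2 docs: [3, 17, 21, 22, 24, 28]
Intersection: [24]
|intersection| = 1

1


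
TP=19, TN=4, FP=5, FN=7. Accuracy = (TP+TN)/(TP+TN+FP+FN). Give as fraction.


Accuracy = (TP + TN) / (TP + TN + FP + FN)
TP + TN = 19 + 4 = 23
Total = 19 + 4 + 5 + 7 = 35
Accuracy = 23 / 35 = 23/35

23/35


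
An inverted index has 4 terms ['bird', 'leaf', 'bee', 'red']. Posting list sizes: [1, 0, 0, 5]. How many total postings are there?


Summing posting list sizes:
'bird': 1 postings
'leaf': 0 postings
'bee': 0 postings
'red': 5 postings
Total = 1 + 0 + 0 + 5 = 6

6


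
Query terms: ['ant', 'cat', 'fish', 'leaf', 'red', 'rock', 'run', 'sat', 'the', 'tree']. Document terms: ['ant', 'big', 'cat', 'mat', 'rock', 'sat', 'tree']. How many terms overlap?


Query terms: ['ant', 'cat', 'fish', 'leaf', 'red', 'rock', 'run', 'sat', 'the', 'tree']
Document terms: ['ant', 'big', 'cat', 'mat', 'rock', 'sat', 'tree']
Common terms: ['ant', 'cat', 'rock', 'sat', 'tree']
Overlap count = 5

5


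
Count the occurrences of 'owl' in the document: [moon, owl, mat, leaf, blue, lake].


Document has 6 words
Scanning for 'owl':
Found at positions: [1]
Count = 1

1


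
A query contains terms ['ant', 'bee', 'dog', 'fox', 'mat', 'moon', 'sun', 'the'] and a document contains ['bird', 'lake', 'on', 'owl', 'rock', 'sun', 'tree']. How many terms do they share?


Query terms: ['ant', 'bee', 'dog', 'fox', 'mat', 'moon', 'sun', 'the']
Document terms: ['bird', 'lake', 'on', 'owl', 'rock', 'sun', 'tree']
Common terms: ['sun']
Overlap count = 1

1


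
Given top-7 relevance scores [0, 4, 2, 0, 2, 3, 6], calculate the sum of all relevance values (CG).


Cumulative Gain = sum of relevance scores
Position 1: rel=0, running sum=0
Position 2: rel=4, running sum=4
Position 3: rel=2, running sum=6
Position 4: rel=0, running sum=6
Position 5: rel=2, running sum=8
Position 6: rel=3, running sum=11
Position 7: rel=6, running sum=17
CG = 17

17


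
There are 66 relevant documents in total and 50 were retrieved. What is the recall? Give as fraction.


Recall = retrieved_relevant / total_relevant
= 50 / 66
= 50 / (50 + 16)
= 25/33

25/33


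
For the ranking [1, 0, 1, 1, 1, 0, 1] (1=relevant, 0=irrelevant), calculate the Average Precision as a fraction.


Computing P@k for each relevant position:
Position 1: relevant, P@1 = 1/1 = 1
Position 2: not relevant
Position 3: relevant, P@3 = 2/3 = 2/3
Position 4: relevant, P@4 = 3/4 = 3/4
Position 5: relevant, P@5 = 4/5 = 4/5
Position 6: not relevant
Position 7: relevant, P@7 = 5/7 = 5/7
Sum of P@k = 1 + 2/3 + 3/4 + 4/5 + 5/7 = 1651/420
AP = 1651/420 / 5 = 1651/2100

1651/2100


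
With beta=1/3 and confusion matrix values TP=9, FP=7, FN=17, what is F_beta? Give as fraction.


P = TP/(TP+FP) = 9/16 = 9/16
R = TP/(TP+FN) = 9/26 = 9/26
beta^2 = 1/3^2 = 1/9
(1 + beta^2) = 10/9
Numerator = (1+beta^2)*P*R = 45/208
Denominator = beta^2*P + R = 1/16 + 9/26 = 85/208
F_beta = 9/17

9/17


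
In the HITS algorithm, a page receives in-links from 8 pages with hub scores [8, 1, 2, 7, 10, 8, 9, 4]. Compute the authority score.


Authority = sum of hub scores of in-linkers
In-link 1: hub score = 8
In-link 2: hub score = 1
In-link 3: hub score = 2
In-link 4: hub score = 7
In-link 5: hub score = 10
In-link 6: hub score = 8
In-link 7: hub score = 9
In-link 8: hub score = 4
Authority = 8 + 1 + 2 + 7 + 10 + 8 + 9 + 4 = 49

49


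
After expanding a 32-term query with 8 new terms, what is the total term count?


Original terms: 32
Expansion terms: 8
Total = 32 + 8 = 40

40


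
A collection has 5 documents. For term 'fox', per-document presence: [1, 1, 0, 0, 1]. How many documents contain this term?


Checking each document for 'fox':
Doc 1: present
Doc 2: present
Doc 3: absent
Doc 4: absent
Doc 5: present
df = sum of presences = 1 + 1 + 0 + 0 + 1 = 3

3


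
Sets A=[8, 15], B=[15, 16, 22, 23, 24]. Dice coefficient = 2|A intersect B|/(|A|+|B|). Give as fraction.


A intersect B = [15]
|A intersect B| = 1
|A| = 2, |B| = 5
Dice = 2*1 / (2+5)
= 2 / 7 = 2/7

2/7


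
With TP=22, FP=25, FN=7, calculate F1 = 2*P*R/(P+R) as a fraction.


F1 = 2 * P * R / (P + R)
P = TP/(TP+FP) = 22/47 = 22/47
R = TP/(TP+FN) = 22/29 = 22/29
2 * P * R = 2 * 22/47 * 22/29 = 968/1363
P + R = 22/47 + 22/29 = 1672/1363
F1 = 968/1363 / 1672/1363 = 11/19

11/19


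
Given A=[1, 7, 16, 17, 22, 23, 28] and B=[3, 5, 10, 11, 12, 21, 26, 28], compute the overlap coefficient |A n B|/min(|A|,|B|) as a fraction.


A intersect B = [28]
|A intersect B| = 1
min(|A|, |B|) = min(7, 8) = 7
Overlap = 1 / 7 = 1/7

1/7


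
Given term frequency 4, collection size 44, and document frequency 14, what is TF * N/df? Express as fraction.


TF * (N/df)
= 4 * (44/14)
= 4 * 22/7
= 88/7

88/7


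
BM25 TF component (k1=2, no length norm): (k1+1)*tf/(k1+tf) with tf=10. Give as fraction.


BM25 TF component = (k1+1)*tf / (k1+tf)
k1 = 2, tf = 10
Numerator = (2+1)*10 = 30
Denominator = 2 + 10 = 12
= 30/12 = 5/2

5/2


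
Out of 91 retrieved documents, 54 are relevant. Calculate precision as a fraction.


Precision = relevant_retrieved / total_retrieved
= 54 / 91
= 54 / (54 + 37)
= 54/91

54/91


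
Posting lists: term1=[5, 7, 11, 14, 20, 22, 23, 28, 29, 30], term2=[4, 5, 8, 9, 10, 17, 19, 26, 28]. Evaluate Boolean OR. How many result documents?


Boolean OR: find union of posting lists
term1 docs: [5, 7, 11, 14, 20, 22, 23, 28, 29, 30]
term2 docs: [4, 5, 8, 9, 10, 17, 19, 26, 28]
Union: [4, 5, 7, 8, 9, 10, 11, 14, 17, 19, 20, 22, 23, 26, 28, 29, 30]
|union| = 17

17


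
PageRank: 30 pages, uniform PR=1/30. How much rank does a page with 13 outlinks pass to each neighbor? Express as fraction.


Initial PR = 1/30 = 1/30
Outlinks = 13
Contribution per link = PR / outlinks
= 1/30 / 13
= 1/390

1/390


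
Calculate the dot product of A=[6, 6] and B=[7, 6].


Dot product = sum of element-wise products
A[0]*B[0] = 6*7 = 42
A[1]*B[1] = 6*6 = 36
Sum = 42 + 36 = 78

78


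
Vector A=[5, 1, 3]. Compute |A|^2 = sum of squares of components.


|A|^2 = sum of squared components
A[0]^2 = 5^2 = 25
A[1]^2 = 1^2 = 1
A[2]^2 = 3^2 = 9
Sum = 25 + 1 + 9 = 35

35


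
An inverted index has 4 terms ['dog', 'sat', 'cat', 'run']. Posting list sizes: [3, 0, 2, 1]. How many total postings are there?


Summing posting list sizes:
'dog': 3 postings
'sat': 0 postings
'cat': 2 postings
'run': 1 postings
Total = 3 + 0 + 2 + 1 = 6

6


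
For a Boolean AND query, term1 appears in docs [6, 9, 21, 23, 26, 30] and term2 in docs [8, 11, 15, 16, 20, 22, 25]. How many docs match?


Boolean AND: find intersection of posting lists
term1 docs: [6, 9, 21, 23, 26, 30]
term2 docs: [8, 11, 15, 16, 20, 22, 25]
Intersection: []
|intersection| = 0

0


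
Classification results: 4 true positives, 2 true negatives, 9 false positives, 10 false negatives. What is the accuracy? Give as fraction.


Accuracy = (TP + TN) / (TP + TN + FP + FN)
TP + TN = 4 + 2 = 6
Total = 4 + 2 + 9 + 10 = 25
Accuracy = 6 / 25 = 6/25

6/25


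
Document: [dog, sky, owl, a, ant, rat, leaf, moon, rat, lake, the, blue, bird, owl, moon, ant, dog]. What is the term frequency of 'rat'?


Document has 17 words
Scanning for 'rat':
Found at positions: [5, 8]
Count = 2

2


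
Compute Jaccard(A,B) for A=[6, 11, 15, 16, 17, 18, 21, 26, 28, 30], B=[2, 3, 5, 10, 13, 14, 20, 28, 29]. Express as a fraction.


A intersect B = [28]
|A intersect B| = 1
A union B = [2, 3, 5, 6, 10, 11, 13, 14, 15, 16, 17, 18, 20, 21, 26, 28, 29, 30]
|A union B| = 18
Jaccard = 1/18 = 1/18

1/18


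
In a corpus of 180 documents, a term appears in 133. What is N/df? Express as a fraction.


IDF ratio = N / df
= 180 / 133
= 180/133

180/133


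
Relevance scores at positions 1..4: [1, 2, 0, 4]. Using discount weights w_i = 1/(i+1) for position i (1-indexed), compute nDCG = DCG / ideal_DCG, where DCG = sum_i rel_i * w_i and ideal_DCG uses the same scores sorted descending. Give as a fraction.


Position discount weights w_i = 1/(i+1) for i=1..4:
Weights = [1/2, 1/3, 1/4, 1/5]
Actual relevance: [1, 2, 0, 4]
DCG = 1/2 + 2/3 + 0/4 + 4/5 = 59/30
Ideal relevance (sorted desc): [4, 2, 1, 0]
Ideal DCG = 4/2 + 2/3 + 1/4 + 0/5 = 35/12
nDCG = DCG / ideal_DCG = 59/30 / 35/12 = 118/175

118/175


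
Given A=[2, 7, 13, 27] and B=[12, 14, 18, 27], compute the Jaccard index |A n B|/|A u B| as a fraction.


A intersect B = [27]
|A intersect B| = 1
A union B = [2, 7, 12, 13, 14, 18, 27]
|A union B| = 7
Jaccard = 1/7 = 1/7

1/7


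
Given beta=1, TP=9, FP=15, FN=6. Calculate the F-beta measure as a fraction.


P = TP/(TP+FP) = 9/24 = 3/8
R = TP/(TP+FN) = 9/15 = 3/5
beta^2 = 1^2 = 1
(1 + beta^2) = 2
Numerator = (1+beta^2)*P*R = 9/20
Denominator = beta^2*P + R = 3/8 + 3/5 = 39/40
F_beta = 6/13

6/13


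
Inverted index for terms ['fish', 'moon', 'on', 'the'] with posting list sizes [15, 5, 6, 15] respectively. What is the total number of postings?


Summing posting list sizes:
'fish': 15 postings
'moon': 5 postings
'on': 6 postings
'the': 15 postings
Total = 15 + 5 + 6 + 15 = 41

41


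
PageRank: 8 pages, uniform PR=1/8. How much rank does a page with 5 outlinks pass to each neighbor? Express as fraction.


Initial PR = 1/8 = 1/8
Outlinks = 5
Contribution per link = PR / outlinks
= 1/8 / 5
= 1/40

1/40


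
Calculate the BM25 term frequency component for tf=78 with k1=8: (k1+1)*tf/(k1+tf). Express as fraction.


BM25 TF component = (k1+1)*tf / (k1+tf)
k1 = 8, tf = 78
Numerator = (8+1)*78 = 702
Denominator = 8 + 78 = 86
= 702/86 = 351/43

351/43


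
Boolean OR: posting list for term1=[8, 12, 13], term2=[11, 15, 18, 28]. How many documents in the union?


Boolean OR: find union of posting lists
term1 docs: [8, 12, 13]
term2 docs: [11, 15, 18, 28]
Union: [8, 11, 12, 13, 15, 18, 28]
|union| = 7

7


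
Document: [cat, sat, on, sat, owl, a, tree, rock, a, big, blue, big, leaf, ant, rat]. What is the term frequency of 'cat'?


Document has 15 words
Scanning for 'cat':
Found at positions: [0]
Count = 1

1


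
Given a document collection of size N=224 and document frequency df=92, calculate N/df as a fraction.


IDF ratio = N / df
= 224 / 92
= 56/23

56/23


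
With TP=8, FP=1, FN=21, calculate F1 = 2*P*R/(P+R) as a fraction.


F1 = 2 * P * R / (P + R)
P = TP/(TP+FP) = 8/9 = 8/9
R = TP/(TP+FN) = 8/29 = 8/29
2 * P * R = 2 * 8/9 * 8/29 = 128/261
P + R = 8/9 + 8/29 = 304/261
F1 = 128/261 / 304/261 = 8/19

8/19


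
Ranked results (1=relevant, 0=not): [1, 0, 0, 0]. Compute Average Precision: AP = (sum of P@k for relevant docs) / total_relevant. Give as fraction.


Computing P@k for each relevant position:
Position 1: relevant, P@1 = 1/1 = 1
Position 2: not relevant
Position 3: not relevant
Position 4: not relevant
Sum of P@k = 1 = 1
AP = 1 / 1 = 1

1


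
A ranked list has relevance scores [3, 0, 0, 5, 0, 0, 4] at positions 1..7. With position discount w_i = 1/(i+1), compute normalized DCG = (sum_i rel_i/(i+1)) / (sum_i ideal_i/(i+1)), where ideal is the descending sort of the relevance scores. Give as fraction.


Position discount weights w_i = 1/(i+1) for i=1..7:
Weights = [1/2, 1/3, 1/4, 1/5, 1/6, 1/7, 1/8]
Actual relevance: [3, 0, 0, 5, 0, 0, 4]
DCG = 3/2 + 0/3 + 0/4 + 5/5 + 0/6 + 0/7 + 4/8 = 3
Ideal relevance (sorted desc): [5, 4, 3, 0, 0, 0, 0]
Ideal DCG = 5/2 + 4/3 + 3/4 + 0/5 + 0/6 + 0/7 + 0/8 = 55/12
nDCG = DCG / ideal_DCG = 3 / 55/12 = 36/55

36/55


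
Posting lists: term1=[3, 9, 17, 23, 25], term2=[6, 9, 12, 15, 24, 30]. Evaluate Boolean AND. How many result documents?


Boolean AND: find intersection of posting lists
term1 docs: [3, 9, 17, 23, 25]
term2 docs: [6, 9, 12, 15, 24, 30]
Intersection: [9]
|intersection| = 1

1


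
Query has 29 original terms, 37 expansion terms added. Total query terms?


Original terms: 29
Expansion terms: 37
Total = 29 + 37 = 66

66


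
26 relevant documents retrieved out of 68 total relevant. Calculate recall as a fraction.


Recall = retrieved_relevant / total_relevant
= 26 / 68
= 26 / (26 + 42)
= 13/34

13/34


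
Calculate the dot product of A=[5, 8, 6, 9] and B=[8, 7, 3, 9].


Dot product = sum of element-wise products
A[0]*B[0] = 5*8 = 40
A[1]*B[1] = 8*7 = 56
A[2]*B[2] = 6*3 = 18
A[3]*B[3] = 9*9 = 81
Sum = 40 + 56 + 18 + 81 = 195

195


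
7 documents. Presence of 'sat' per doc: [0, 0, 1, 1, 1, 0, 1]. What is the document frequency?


Checking each document for 'sat':
Doc 1: absent
Doc 2: absent
Doc 3: present
Doc 4: present
Doc 5: present
Doc 6: absent
Doc 7: present
df = sum of presences = 0 + 0 + 1 + 1 + 1 + 0 + 1 = 4

4


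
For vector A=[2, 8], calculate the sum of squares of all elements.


|A|^2 = sum of squared components
A[0]^2 = 2^2 = 4
A[1]^2 = 8^2 = 64
Sum = 4 + 64 = 68

68


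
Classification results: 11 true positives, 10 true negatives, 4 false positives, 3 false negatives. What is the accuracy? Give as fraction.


Accuracy = (TP + TN) / (TP + TN + FP + FN)
TP + TN = 11 + 10 = 21
Total = 11 + 10 + 4 + 3 = 28
Accuracy = 21 / 28 = 3/4

3/4


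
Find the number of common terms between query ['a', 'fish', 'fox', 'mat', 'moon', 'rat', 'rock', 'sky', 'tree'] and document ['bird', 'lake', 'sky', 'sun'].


Query terms: ['a', 'fish', 'fox', 'mat', 'moon', 'rat', 'rock', 'sky', 'tree']
Document terms: ['bird', 'lake', 'sky', 'sun']
Common terms: ['sky']
Overlap count = 1

1


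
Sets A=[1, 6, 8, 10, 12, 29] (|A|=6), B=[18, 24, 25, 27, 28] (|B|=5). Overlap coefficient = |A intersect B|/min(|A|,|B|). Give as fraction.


A intersect B = []
|A intersect B| = 0
min(|A|, |B|) = min(6, 5) = 5
Overlap = 0 / 5 = 0

0


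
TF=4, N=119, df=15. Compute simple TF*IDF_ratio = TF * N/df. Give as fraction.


TF * (N/df)
= 4 * (119/15)
= 4 * 119/15
= 476/15

476/15


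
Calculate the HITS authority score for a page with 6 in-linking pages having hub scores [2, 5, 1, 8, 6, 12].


Authority = sum of hub scores of in-linkers
In-link 1: hub score = 2
In-link 2: hub score = 5
In-link 3: hub score = 1
In-link 4: hub score = 8
In-link 5: hub score = 6
In-link 6: hub score = 12
Authority = 2 + 5 + 1 + 8 + 6 + 12 = 34

34


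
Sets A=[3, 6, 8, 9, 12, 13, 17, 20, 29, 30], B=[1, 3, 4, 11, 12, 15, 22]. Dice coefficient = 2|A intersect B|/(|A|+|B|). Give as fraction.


A intersect B = [3, 12]
|A intersect B| = 2
|A| = 10, |B| = 7
Dice = 2*2 / (10+7)
= 4 / 17 = 4/17

4/17


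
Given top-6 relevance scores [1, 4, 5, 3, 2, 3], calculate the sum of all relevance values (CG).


Cumulative Gain = sum of relevance scores
Position 1: rel=1, running sum=1
Position 2: rel=4, running sum=5
Position 3: rel=5, running sum=10
Position 4: rel=3, running sum=13
Position 5: rel=2, running sum=15
Position 6: rel=3, running sum=18
CG = 18

18


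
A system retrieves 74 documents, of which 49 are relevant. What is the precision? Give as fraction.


Precision = relevant_retrieved / total_retrieved
= 49 / 74
= 49 / (49 + 25)
= 49/74

49/74


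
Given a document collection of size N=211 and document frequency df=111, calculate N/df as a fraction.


IDF ratio = N / df
= 211 / 111
= 211/111

211/111


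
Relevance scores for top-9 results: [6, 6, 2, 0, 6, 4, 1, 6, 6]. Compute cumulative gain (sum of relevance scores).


Cumulative Gain = sum of relevance scores
Position 1: rel=6, running sum=6
Position 2: rel=6, running sum=12
Position 3: rel=2, running sum=14
Position 4: rel=0, running sum=14
Position 5: rel=6, running sum=20
Position 6: rel=4, running sum=24
Position 7: rel=1, running sum=25
Position 8: rel=6, running sum=31
Position 9: rel=6, running sum=37
CG = 37

37


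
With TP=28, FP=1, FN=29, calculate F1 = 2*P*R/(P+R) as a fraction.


F1 = 2 * P * R / (P + R)
P = TP/(TP+FP) = 28/29 = 28/29
R = TP/(TP+FN) = 28/57 = 28/57
2 * P * R = 2 * 28/29 * 28/57 = 1568/1653
P + R = 28/29 + 28/57 = 2408/1653
F1 = 1568/1653 / 2408/1653 = 28/43

28/43


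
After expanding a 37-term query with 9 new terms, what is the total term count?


Original terms: 37
Expansion terms: 9
Total = 37 + 9 = 46

46


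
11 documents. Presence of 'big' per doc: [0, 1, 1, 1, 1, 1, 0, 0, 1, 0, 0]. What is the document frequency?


Checking each document for 'big':
Doc 1: absent
Doc 2: present
Doc 3: present
Doc 4: present
Doc 5: present
Doc 6: present
Doc 7: absent
Doc 8: absent
Doc 9: present
Doc 10: absent
Doc 11: absent
df = sum of presences = 0 + 1 + 1 + 1 + 1 + 1 + 0 + 0 + 1 + 0 + 0 = 6

6


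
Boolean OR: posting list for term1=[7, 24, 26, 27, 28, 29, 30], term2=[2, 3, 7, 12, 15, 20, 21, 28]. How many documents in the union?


Boolean OR: find union of posting lists
term1 docs: [7, 24, 26, 27, 28, 29, 30]
term2 docs: [2, 3, 7, 12, 15, 20, 21, 28]
Union: [2, 3, 7, 12, 15, 20, 21, 24, 26, 27, 28, 29, 30]
|union| = 13

13


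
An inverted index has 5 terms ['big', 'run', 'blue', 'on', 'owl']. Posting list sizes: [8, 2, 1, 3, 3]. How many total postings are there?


Summing posting list sizes:
'big': 8 postings
'run': 2 postings
'blue': 1 postings
'on': 3 postings
'owl': 3 postings
Total = 8 + 2 + 1 + 3 + 3 = 17

17


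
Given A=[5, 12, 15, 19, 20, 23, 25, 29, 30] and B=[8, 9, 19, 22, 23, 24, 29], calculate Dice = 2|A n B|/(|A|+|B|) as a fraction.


A intersect B = [19, 23, 29]
|A intersect B| = 3
|A| = 9, |B| = 7
Dice = 2*3 / (9+7)
= 6 / 16 = 3/8

3/8


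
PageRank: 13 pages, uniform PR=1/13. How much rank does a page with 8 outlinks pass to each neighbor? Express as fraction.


Initial PR = 1/13 = 1/13
Outlinks = 8
Contribution per link = PR / outlinks
= 1/13 / 8
= 1/104

1/104


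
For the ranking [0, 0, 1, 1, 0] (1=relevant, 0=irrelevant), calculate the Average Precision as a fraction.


Computing P@k for each relevant position:
Position 1: not relevant
Position 2: not relevant
Position 3: relevant, P@3 = 1/3 = 1/3
Position 4: relevant, P@4 = 2/4 = 1/2
Position 5: not relevant
Sum of P@k = 1/3 + 1/2 = 5/6
AP = 5/6 / 2 = 5/12

5/12


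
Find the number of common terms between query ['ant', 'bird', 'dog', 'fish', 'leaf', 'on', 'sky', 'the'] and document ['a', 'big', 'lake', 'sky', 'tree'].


Query terms: ['ant', 'bird', 'dog', 'fish', 'leaf', 'on', 'sky', 'the']
Document terms: ['a', 'big', 'lake', 'sky', 'tree']
Common terms: ['sky']
Overlap count = 1

1


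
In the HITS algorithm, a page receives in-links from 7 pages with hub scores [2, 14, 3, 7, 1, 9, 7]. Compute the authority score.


Authority = sum of hub scores of in-linkers
In-link 1: hub score = 2
In-link 2: hub score = 14
In-link 3: hub score = 3
In-link 4: hub score = 7
In-link 5: hub score = 1
In-link 6: hub score = 9
In-link 7: hub score = 7
Authority = 2 + 14 + 3 + 7 + 1 + 9 + 7 = 43

43


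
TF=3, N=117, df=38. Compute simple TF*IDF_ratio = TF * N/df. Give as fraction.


TF * (N/df)
= 3 * (117/38)
= 3 * 117/38
= 351/38

351/38


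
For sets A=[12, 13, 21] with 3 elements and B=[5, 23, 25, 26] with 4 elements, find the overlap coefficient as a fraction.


A intersect B = []
|A intersect B| = 0
min(|A|, |B|) = min(3, 4) = 3
Overlap = 0 / 3 = 0

0


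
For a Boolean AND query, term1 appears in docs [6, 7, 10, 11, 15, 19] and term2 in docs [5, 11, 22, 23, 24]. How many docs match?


Boolean AND: find intersection of posting lists
term1 docs: [6, 7, 10, 11, 15, 19]
term2 docs: [5, 11, 22, 23, 24]
Intersection: [11]
|intersection| = 1

1


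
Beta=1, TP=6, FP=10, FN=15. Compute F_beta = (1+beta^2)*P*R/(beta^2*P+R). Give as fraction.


P = TP/(TP+FP) = 6/16 = 3/8
R = TP/(TP+FN) = 6/21 = 2/7
beta^2 = 1^2 = 1
(1 + beta^2) = 2
Numerator = (1+beta^2)*P*R = 3/14
Denominator = beta^2*P + R = 3/8 + 2/7 = 37/56
F_beta = 12/37

12/37


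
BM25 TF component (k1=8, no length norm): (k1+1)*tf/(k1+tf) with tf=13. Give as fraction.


BM25 TF component = (k1+1)*tf / (k1+tf)
k1 = 8, tf = 13
Numerator = (8+1)*13 = 117
Denominator = 8 + 13 = 21
= 117/21 = 39/7

39/7


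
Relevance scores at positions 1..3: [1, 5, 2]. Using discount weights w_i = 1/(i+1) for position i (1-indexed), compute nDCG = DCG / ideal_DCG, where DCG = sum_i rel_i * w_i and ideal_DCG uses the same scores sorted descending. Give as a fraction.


Position discount weights w_i = 1/(i+1) for i=1..3:
Weights = [1/2, 1/3, 1/4]
Actual relevance: [1, 5, 2]
DCG = 1/2 + 5/3 + 2/4 = 8/3
Ideal relevance (sorted desc): [5, 2, 1]
Ideal DCG = 5/2 + 2/3 + 1/4 = 41/12
nDCG = DCG / ideal_DCG = 8/3 / 41/12 = 32/41

32/41


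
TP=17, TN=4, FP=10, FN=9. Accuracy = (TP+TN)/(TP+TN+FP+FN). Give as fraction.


Accuracy = (TP + TN) / (TP + TN + FP + FN)
TP + TN = 17 + 4 = 21
Total = 17 + 4 + 10 + 9 = 40
Accuracy = 21 / 40 = 21/40

21/40


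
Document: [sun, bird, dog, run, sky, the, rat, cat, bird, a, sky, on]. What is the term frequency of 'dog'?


Document has 12 words
Scanning for 'dog':
Found at positions: [2]
Count = 1

1


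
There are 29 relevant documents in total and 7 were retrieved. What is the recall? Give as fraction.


Recall = retrieved_relevant / total_relevant
= 7 / 29
= 7 / (7 + 22)
= 7/29

7/29


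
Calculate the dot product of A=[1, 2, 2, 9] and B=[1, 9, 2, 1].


Dot product = sum of element-wise products
A[0]*B[0] = 1*1 = 1
A[1]*B[1] = 2*9 = 18
A[2]*B[2] = 2*2 = 4
A[3]*B[3] = 9*1 = 9
Sum = 1 + 18 + 4 + 9 = 32

32


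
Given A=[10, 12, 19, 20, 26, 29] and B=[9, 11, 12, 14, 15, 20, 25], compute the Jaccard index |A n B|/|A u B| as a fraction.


A intersect B = [12, 20]
|A intersect B| = 2
A union B = [9, 10, 11, 12, 14, 15, 19, 20, 25, 26, 29]
|A union B| = 11
Jaccard = 2/11 = 2/11

2/11


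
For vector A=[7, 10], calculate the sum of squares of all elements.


|A|^2 = sum of squared components
A[0]^2 = 7^2 = 49
A[1]^2 = 10^2 = 100
Sum = 49 + 100 = 149

149


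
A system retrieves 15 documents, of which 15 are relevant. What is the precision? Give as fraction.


Precision = relevant_retrieved / total_retrieved
= 15 / 15
= 15 / (15 + 0)
= 1

1


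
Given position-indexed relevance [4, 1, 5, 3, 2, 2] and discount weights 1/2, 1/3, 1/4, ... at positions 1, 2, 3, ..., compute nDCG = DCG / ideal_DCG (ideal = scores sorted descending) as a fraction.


Position discount weights w_i = 1/(i+1) for i=1..6:
Weights = [1/2, 1/3, 1/4, 1/5, 1/6, 1/7]
Actual relevance: [4, 1, 5, 3, 2, 2]
DCG = 4/2 + 1/3 + 5/4 + 3/5 + 2/6 + 2/7 = 2017/420
Ideal relevance (sorted desc): [5, 4, 3, 2, 2, 1]
Ideal DCG = 5/2 + 4/3 + 3/4 + 2/5 + 2/6 + 1/7 = 2293/420
nDCG = DCG / ideal_DCG = 2017/420 / 2293/420 = 2017/2293

2017/2293
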